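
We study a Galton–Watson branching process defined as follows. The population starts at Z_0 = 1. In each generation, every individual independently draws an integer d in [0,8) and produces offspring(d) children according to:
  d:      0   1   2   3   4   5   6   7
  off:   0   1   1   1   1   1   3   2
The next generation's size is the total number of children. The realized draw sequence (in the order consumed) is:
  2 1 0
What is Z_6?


gen 0: Z_0=1, draws=[2], offspring=[1], Z_1=1
gen 1: Z_1=1, draws=[1], offspring=[1], Z_2=1
gen 2: Z_2=1, draws=[0], offspring=[0], Z_3=0
gen 3: Z_3=0, draws=[], offspring=[], Z_4=0
gen 4: Z_4=0, draws=[], offspring=[], Z_5=0
gen 5: Z_5=0, draws=[], offspring=[], Z_6=0

0


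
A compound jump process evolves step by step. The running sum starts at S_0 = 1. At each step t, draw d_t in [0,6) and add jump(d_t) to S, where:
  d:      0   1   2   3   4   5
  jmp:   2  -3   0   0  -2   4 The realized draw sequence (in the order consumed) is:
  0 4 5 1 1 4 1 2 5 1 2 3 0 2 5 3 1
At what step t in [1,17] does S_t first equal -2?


9

t=0: S=1, d=0, jump=2, S_1=3
t=1: S=3, d=4, jump=-2, S_2=1
t=2: S=1, d=5, jump=4, S_3=5
t=3: S=5, d=1, jump=-3, S_4=2
t=4: S=2, d=1, jump=-3, S_5=-1
t=5: S=-1, d=4, jump=-2, S_6=-3
t=6: S=-3, d=1, jump=-3, S_7=-6
t=7: S=-6, d=2, jump=0, S_8=-6
t=8: S=-6, d=5, jump=4, S_9=-2
t=9: S=-2, d=1, jump=-3, S_10=-5
t=10: S=-5, d=2, jump=0, S_11=-5
t=11: S=-5, d=3, jump=0, S_12=-5
t=12: S=-5, d=0, jump=2, S_13=-3
t=13: S=-3, d=2, jump=0, S_14=-3
t=14: S=-3, d=5, jump=4, S_15=1
t=15: S=1, d=3, jump=0, S_16=1
t=16: S=1, d=1, jump=-3, S_17=-2


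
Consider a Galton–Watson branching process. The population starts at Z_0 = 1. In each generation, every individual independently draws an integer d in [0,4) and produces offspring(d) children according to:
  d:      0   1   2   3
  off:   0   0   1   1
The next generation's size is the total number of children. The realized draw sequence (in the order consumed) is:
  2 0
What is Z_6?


0

gen 0: Z_0=1, draws=[2], offspring=[1], Z_1=1
gen 1: Z_1=1, draws=[0], offspring=[0], Z_2=0
gen 2: Z_2=0, draws=[], offspring=[], Z_3=0
gen 3: Z_3=0, draws=[], offspring=[], Z_4=0
gen 4: Z_4=0, draws=[], offspring=[], Z_5=0
gen 5: Z_5=0, draws=[], offspring=[], Z_6=0


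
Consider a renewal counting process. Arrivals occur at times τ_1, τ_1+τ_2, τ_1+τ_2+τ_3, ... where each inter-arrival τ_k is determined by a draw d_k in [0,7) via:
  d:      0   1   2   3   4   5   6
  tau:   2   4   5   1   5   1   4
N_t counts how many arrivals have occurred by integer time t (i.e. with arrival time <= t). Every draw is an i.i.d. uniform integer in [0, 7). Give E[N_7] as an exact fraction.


1676593/823543

Inter-arrival values over d=0..6: [2, 4, 5, 1, 5, 1, 4]
Each d has probability 1/7, so the pmf of τ is: f(1) = 2/7, f(2) = 1/7, f(4) = 2/7, f(5) = 2/7
Renewal equation for m(n) = E[N_n]: condition on τ_1 = k (if k <= n, one arrival plus a fresh copy on the remaining n−k steps): m(n) = F(n) + Σ_{k<=n} f(k)·m(n−k), where F(n) = P(τ <= n) and m(0) = 0
m(1) = F(1) = 2/7
m(2) = F(2) + f(1)·m(1) = 3/7 + 2/7·2/7 = 25/49
m(3) = F(3) + f(1)·m(2) + f(2)·m(1) = 3/7 + 2/7·25/49 + 1/7·2/7 = 211/343
m(4) = F(4) + f(1)·m(3) + f(2)·m(2) = 5/7 + 2/7·211/343 + 1/7·25/49 = 2312/2401
m(5) = F(5) + f(1)·m(4) + f(2)·m(3) + f(4)·m(1) = 1 + 2/7·2312/2401 + 1/7·211/343 + 2/7·2/7 = 24280/16807
m(6) = F(6) + f(1)·m(5) + f(2)·m(4) + f(4)·m(2) + f(5)·m(1) = 1 + 2/7·24280/16807 + 1/7·2312/2401 + 2/7·25/49 + 2/7·2/7 = 209147/117649
m(7) = F(7) + f(1)·m(6) + f(2)·m(5) + f(4)·m(3) + f(5)·m(2) = 1 + 2/7·209147/117649 + 1/7·24280/16807 + 2/7·211/343 + 2/7·25/49 = 1676593/823543
E[N_7] = m(7) = 1676593/823543


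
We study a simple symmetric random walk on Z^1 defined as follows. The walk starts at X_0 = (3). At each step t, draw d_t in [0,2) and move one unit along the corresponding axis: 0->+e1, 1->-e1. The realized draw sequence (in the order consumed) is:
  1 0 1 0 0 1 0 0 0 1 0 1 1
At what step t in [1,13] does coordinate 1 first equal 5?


8

t=0: X=(3), d=1 → -e1, X_1=(2)
t=1: X=(2), d=0 → +e1, X_2=(3)
t=2: X=(3), d=1 → -e1, X_3=(2)
t=3: X=(2), d=0 → +e1, X_4=(3)
t=4: X=(3), d=0 → +e1, X_5=(4)
t=5: X=(4), d=1 → -e1, X_6=(3)
t=6: X=(3), d=0 → +e1, X_7=(4)
t=7: X=(4), d=0 → +e1, X_8=(5)
t=8: X=(5), d=0 → +e1, X_9=(6)
t=9: X=(6), d=1 → -e1, X_10=(5)
t=10: X=(5), d=0 → +e1, X_11=(6)
t=11: X=(6), d=1 → -e1, X_12=(5)
t=12: X=(5), d=1 → -e1, X_13=(4)


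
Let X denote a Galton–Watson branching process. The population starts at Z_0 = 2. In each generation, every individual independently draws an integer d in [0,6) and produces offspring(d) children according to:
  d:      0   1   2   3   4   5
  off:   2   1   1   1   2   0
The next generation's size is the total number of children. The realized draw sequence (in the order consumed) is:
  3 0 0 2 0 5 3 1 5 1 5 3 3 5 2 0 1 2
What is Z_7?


2

gen 0: Z_0=2, draws=[3, 0], offspring=[1, 2], Z_1=3
gen 1: Z_1=3, draws=[0, 2, 0], offspring=[2, 1, 2], Z_2=5
gen 2: Z_2=5, draws=[5, 3, 1, 5, 1], offspring=[0, 1, 1, 0, 1], Z_3=3
gen 3: Z_3=3, draws=[5, 3, 3], offspring=[0, 1, 1], Z_4=2
gen 4: Z_4=2, draws=[5, 2], offspring=[0, 1], Z_5=1
gen 5: Z_5=1, draws=[0], offspring=[2], Z_6=2
gen 6: Z_6=2, draws=[1, 2], offspring=[1, 1], Z_7=2


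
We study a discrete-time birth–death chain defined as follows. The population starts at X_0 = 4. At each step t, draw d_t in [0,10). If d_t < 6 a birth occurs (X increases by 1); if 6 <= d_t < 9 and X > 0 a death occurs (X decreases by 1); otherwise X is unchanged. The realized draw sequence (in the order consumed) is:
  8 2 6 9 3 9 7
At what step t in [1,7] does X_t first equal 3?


1

t=0: X=4, d=8 → death, X_1=3
t=1: X=3, d=2 → birth, X_2=4
t=2: X=4, d=6 → death, X_3=3
t=3: X=3, d=9 → hold, X_4=3
t=4: X=3, d=3 → birth, X_5=4
t=5: X=4, d=9 → hold, X_6=4
t=6: X=4, d=7 → death, X_7=3


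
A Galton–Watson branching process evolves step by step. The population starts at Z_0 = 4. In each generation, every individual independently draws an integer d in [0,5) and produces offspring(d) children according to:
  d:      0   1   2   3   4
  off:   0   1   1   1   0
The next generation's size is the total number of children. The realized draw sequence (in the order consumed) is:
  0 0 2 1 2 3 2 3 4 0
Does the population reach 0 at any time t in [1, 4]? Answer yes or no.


yes

gen 0: Z_0=4, draws=[0, 0, 2, 1], offspring=[0, 0, 1, 1], Z_1=2
gen 1: Z_1=2, draws=[2, 3], offspring=[1, 1], Z_2=2
gen 2: Z_2=2, draws=[2, 3], offspring=[1, 1], Z_3=2
gen 3: Z_3=2, draws=[4, 0], offspring=[0, 0], Z_4=0


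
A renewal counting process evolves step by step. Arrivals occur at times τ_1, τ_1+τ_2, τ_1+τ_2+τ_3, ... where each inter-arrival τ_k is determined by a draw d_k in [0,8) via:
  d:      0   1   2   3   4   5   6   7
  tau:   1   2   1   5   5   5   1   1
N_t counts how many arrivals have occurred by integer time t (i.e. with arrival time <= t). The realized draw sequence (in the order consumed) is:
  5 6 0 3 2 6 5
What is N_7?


draw d_1=5: τ_1=5, arrival time A_1=5
draw d_2=6: τ_2=1, arrival time A_2=6
draw d_3=0: τ_3=1, arrival time A_3=7
draw d_4=3: τ_4=5, arrival time A_4=12
draw d_5=2: τ_5=1, arrival time A_5=13
draw d_6=6: τ_6=1, arrival time A_6=14
draw d_7=5: τ_7=5, arrival time A_7=19
N_t over t=0..7: 0:0 1:0 2:0 3:0 4:0 5:1 6:2 7:3

3


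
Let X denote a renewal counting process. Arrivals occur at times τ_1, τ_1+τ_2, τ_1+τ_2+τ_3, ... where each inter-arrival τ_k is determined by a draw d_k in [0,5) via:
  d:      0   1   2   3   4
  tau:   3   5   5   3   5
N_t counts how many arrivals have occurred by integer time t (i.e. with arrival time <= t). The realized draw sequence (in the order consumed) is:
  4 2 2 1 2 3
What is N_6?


1

draw d_1=4: τ_1=5, arrival time A_1=5
draw d_2=2: τ_2=5, arrival time A_2=10
draw d_3=2: τ_3=5, arrival time A_3=15
draw d_4=1: τ_4=5, arrival time A_4=20
draw d_5=2: τ_5=5, arrival time A_5=25
draw d_6=3: τ_6=3, arrival time A_6=28
N_t over t=0..6: 0:0 1:0 2:0 3:0 4:0 5:1 6:1


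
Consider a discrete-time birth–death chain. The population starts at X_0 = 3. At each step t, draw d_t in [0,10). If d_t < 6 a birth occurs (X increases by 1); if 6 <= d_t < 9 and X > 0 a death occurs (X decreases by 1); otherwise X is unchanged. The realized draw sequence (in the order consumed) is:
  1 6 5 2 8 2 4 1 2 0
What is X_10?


t=0: X=3, d=1 → birth, X_1=4
t=1: X=4, d=6 → death, X_2=3
t=2: X=3, d=5 → birth, X_3=4
t=3: X=4, d=2 → birth, X_4=5
t=4: X=5, d=8 → death, X_5=4
t=5: X=4, d=2 → birth, X_6=5
t=6: X=5, d=4 → birth, X_7=6
t=7: X=6, d=1 → birth, X_8=7
t=8: X=7, d=2 → birth, X_9=8
t=9: X=8, d=0 → birth, X_10=9

9


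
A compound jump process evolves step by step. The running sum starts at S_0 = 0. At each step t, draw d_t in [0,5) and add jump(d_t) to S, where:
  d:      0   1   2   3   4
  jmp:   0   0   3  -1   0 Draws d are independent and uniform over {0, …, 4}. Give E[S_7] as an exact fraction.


14/5

Outcome values over d=0..4: [0, 0, 3, -1, 0]
Σy = 2, Σy² = 10, M = 5
μ = 2/5 = 2/5,  σ² = 10/5 − (2/5)² = 46/25
E[S_7] = 0 + 7·(2/5) = 14/5


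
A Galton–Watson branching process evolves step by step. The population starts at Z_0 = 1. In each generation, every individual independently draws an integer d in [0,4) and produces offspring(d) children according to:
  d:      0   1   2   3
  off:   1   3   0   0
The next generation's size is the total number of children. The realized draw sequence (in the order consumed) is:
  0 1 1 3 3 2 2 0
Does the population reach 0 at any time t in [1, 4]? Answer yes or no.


gen 0: Z_0=1, draws=[0], offspring=[1], Z_1=1
gen 1: Z_1=1, draws=[1], offspring=[3], Z_2=3
gen 2: Z_2=3, draws=[1, 3, 3], offspring=[3, 0, 0], Z_3=3
gen 3: Z_3=3, draws=[2, 2, 0], offspring=[0, 0, 1], Z_4=1

no


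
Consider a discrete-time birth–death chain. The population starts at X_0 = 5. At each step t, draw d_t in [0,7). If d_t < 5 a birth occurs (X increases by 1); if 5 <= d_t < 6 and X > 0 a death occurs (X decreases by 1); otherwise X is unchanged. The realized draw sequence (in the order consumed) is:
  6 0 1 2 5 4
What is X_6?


t=0: X=5, d=6 → hold, X_1=5
t=1: X=5, d=0 → birth, X_2=6
t=2: X=6, d=1 → birth, X_3=7
t=3: X=7, d=2 → birth, X_4=8
t=4: X=8, d=5 → death, X_5=7
t=5: X=7, d=4 → birth, X_6=8

8


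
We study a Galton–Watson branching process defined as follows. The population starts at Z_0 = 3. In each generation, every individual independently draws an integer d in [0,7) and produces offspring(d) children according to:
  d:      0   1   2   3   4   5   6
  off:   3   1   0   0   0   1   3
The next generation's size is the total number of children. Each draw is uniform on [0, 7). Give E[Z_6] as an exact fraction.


786432/117649

Outcome values over d=0..6: [3, 1, 0, 0, 0, 1, 3]
Σy = 8, Σy² = 20, M = 7
μ = 8/7 = 8/7,  σ² = 20/7 − (8/7)² = 76/49
E[Z_0] = 3
E[Z_1] = 8/7·E[Z_0] = 24/7
E[Z_2] = 8/7·E[Z_1] = 192/49
E[Z_3] = 8/7·E[Z_2] = 1536/343
E[Z_4] = 8/7·E[Z_3] = 12288/2401
E[Z_5] = 8/7·E[Z_4] = 98304/16807
E[Z_6] = 8/7·E[Z_5] = 786432/117649


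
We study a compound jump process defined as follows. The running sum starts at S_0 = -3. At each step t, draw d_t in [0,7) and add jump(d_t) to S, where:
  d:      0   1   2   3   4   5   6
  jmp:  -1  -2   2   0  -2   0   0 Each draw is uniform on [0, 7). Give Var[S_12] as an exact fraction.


Outcome values over d=0..6: [-1, -2, 2, 0, -2, 0, 0]
Σy = -3, Σy² = 13, M = 7
μ = -3/7 = -3/7,  σ² = 13/7 − (-3/7)² = 82/49
Independent increments: Var[S_12] = 12·σ² = 12·(82/49) = 984/49

984/49


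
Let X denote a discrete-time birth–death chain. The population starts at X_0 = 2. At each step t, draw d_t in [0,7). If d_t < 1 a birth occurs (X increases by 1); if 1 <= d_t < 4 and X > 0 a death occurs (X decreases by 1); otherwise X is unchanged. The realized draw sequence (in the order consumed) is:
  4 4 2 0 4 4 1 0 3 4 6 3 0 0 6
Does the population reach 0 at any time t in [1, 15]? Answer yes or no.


t=0: X=2, d=4 → hold, X_1=2
t=1: X=2, d=4 → hold, X_2=2
t=2: X=2, d=2 → death, X_3=1
t=3: X=1, d=0 → birth, X_4=2
t=4: X=2, d=4 → hold, X_5=2
t=5: X=2, d=4 → hold, X_6=2
t=6: X=2, d=1 → death, X_7=1
t=7: X=1, d=0 → birth, X_8=2
t=8: X=2, d=3 → death, X_9=1
t=9: X=1, d=4 → hold, X_10=1
t=10: X=1, d=6 → hold, X_11=1
t=11: X=1, d=3 → death, X_12=0
t=12: X=0, d=0 → birth, X_13=1
t=13: X=1, d=0 → birth, X_14=2
t=14: X=2, d=6 → hold, X_15=2

yes


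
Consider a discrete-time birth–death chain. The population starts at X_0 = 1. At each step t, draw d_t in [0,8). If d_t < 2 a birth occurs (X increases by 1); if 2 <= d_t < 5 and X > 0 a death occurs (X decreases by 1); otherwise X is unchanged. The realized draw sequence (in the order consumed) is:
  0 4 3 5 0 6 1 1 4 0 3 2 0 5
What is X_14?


t=0: X=1, d=0 → birth, X_1=2
t=1: X=2, d=4 → death, X_2=1
t=2: X=1, d=3 → death, X_3=0
t=3: X=0, d=5 → hold, X_4=0
t=4: X=0, d=0 → birth, X_5=1
t=5: X=1, d=6 → hold, X_6=1
t=6: X=1, d=1 → birth, X_7=2
t=7: X=2, d=1 → birth, X_8=3
t=8: X=3, d=4 → death, X_9=2
t=9: X=2, d=0 → birth, X_10=3
t=10: X=3, d=3 → death, X_11=2
t=11: X=2, d=2 → death, X_12=1
t=12: X=1, d=0 → birth, X_13=2
t=13: X=2, d=5 → hold, X_14=2

2


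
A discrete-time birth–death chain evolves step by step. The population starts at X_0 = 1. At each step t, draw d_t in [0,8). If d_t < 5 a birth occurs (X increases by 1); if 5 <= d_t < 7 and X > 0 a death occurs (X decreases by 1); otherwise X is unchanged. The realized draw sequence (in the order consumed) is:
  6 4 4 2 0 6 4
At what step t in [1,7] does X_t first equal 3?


t=0: X=1, d=6 → death, X_1=0
t=1: X=0, d=4 → birth, X_2=1
t=2: X=1, d=4 → birth, X_3=2
t=3: X=2, d=2 → birth, X_4=3
t=4: X=3, d=0 → birth, X_5=4
t=5: X=4, d=6 → death, X_6=3
t=6: X=3, d=4 → birth, X_7=4

4


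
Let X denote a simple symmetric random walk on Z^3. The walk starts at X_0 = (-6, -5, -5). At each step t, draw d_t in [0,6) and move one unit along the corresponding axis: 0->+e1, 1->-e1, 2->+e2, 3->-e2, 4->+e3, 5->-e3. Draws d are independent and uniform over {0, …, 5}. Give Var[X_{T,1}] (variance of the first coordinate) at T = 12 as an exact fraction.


Outcome values over d=0..5: [1, -1, 0, 0, 0, 0]
Σy = 0, Σy² = 2, M = 6
μ = 0/6 = 0,  σ² = 2/6 − (0)² = 1/3
Independent increments: Var[X_12] = 12·σ² = 12·(1/3) = 4

4


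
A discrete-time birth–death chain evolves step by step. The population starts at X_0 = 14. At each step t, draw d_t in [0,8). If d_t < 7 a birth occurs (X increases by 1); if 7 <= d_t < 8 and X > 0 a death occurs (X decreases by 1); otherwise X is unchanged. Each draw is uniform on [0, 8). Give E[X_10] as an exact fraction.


43/2

X can drop by at most 1 per step and X_0 = 14 > T = 10, so X_t >= 14 − t >= 4 > 0 for every t <= 10: the floor at 0 (the 'and X > 0' condition) never binds. Hence X_10 = X_0 + Σ_{t<10} Y_t with i.i.d. increments Y_t = y(d_t) ∈ {+1, −1, 0}.
Outcome values over d=0..7: [1, 1, 1, 1, 1, 1, 1, -1]
Σy = 6, Σy² = 8, M = 8
μ = 6/8 = 3/4,  σ² = 8/8 − (3/4)² = 7/16
E[X_10] = 14 + 10·(3/4) = 43/2


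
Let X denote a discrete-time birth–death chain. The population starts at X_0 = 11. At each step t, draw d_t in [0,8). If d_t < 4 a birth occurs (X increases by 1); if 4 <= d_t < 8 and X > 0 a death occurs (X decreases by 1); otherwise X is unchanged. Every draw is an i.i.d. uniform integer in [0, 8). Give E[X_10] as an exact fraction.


X can drop by at most 1 per step and X_0 = 11 > T = 10, so X_t >= 11 − t >= 1 > 0 for every t <= 10: the floor at 0 (the 'and X > 0' condition) never binds. Hence X_10 = X_0 + Σ_{t<10} Y_t with i.i.d. increments Y_t = y(d_t) ∈ {+1, −1, 0}.
Outcome values over d=0..7: [1, 1, 1, 1, -1, -1, -1, -1]
Σy = 0, Σy² = 8, M = 8
μ = 0/8 = 0,  σ² = 8/8 − (0)² = 1
E[X_10] = 11 + 10·(0) = 11

11


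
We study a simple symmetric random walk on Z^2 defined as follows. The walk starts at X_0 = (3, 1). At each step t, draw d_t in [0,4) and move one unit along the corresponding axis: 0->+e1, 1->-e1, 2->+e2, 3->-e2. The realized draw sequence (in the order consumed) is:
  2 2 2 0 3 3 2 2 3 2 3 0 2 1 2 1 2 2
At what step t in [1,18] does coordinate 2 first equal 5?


15

t=0: X=(3, 1), d=2 → +e2, X_1=(3, 2)
t=1: X=(3, 2), d=2 → +e2, X_2=(3, 3)
t=2: X=(3, 3), d=2 → +e2, X_3=(3, 4)
t=3: X=(3, 4), d=0 → +e1, X_4=(4, 4)
t=4: X=(4, 4), d=3 → -e2, X_5=(4, 3)
t=5: X=(4, 3), d=3 → -e2, X_6=(4, 2)
t=6: X=(4, 2), d=2 → +e2, X_7=(4, 3)
t=7: X=(4, 3), d=2 → +e2, X_8=(4, 4)
t=8: X=(4, 4), d=3 → -e2, X_9=(4, 3)
t=9: X=(4, 3), d=2 → +e2, X_10=(4, 4)
t=10: X=(4, 4), d=3 → -e2, X_11=(4, 3)
t=11: X=(4, 3), d=0 → +e1, X_12=(5, 3)
t=12: X=(5, 3), d=2 → +e2, X_13=(5, 4)
t=13: X=(5, 4), d=1 → -e1, X_14=(4, 4)
t=14: X=(4, 4), d=2 → +e2, X_15=(4, 5)
t=15: X=(4, 5), d=1 → -e1, X_16=(3, 5)
t=16: X=(3, 5), d=2 → +e2, X_17=(3, 6)
t=17: X=(3, 6), d=2 → +e2, X_18=(3, 7)


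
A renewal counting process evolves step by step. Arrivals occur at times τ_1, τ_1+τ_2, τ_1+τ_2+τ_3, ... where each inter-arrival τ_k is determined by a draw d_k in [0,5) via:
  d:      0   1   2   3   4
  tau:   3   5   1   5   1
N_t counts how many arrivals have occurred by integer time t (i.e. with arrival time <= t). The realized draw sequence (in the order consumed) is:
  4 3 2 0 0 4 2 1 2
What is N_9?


3

draw d_1=4: τ_1=1, arrival time A_1=1
draw d_2=3: τ_2=5, arrival time A_2=6
draw d_3=2: τ_3=1, arrival time A_3=7
draw d_4=0: τ_4=3, arrival time A_4=10
draw d_5=0: τ_5=3, arrival time A_5=13
draw d_6=4: τ_6=1, arrival time A_6=14
draw d_7=2: τ_7=1, arrival time A_7=15
draw d_8=1: τ_8=5, arrival time A_8=20
draw d_9=2: τ_9=1, arrival time A_9=21
N_t over t=0..9: 0:0 1:1 2:1 3:1 4:1 5:1 6:2 7:3 8:3 9:3


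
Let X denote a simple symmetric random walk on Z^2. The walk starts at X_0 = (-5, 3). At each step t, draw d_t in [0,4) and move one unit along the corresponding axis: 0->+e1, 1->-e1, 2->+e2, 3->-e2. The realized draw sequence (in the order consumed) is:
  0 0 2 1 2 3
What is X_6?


t=0: X=(-5, 3), d=0 → +e1, X_1=(-4, 3)
t=1: X=(-4, 3), d=0 → +e1, X_2=(-3, 3)
t=2: X=(-3, 3), d=2 → +e2, X_3=(-3, 4)
t=3: X=(-3, 4), d=1 → -e1, X_4=(-4, 4)
t=4: X=(-4, 4), d=2 → +e2, X_5=(-4, 5)
t=5: X=(-4, 5), d=3 → -e2, X_6=(-4, 4)

(-4, 4)


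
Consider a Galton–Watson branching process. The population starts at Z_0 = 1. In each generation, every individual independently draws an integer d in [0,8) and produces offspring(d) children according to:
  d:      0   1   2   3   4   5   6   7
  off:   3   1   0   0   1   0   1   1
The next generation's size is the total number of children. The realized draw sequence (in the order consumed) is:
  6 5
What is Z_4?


0

gen 0: Z_0=1, draws=[6], offspring=[1], Z_1=1
gen 1: Z_1=1, draws=[5], offspring=[0], Z_2=0
gen 2: Z_2=0, draws=[], offspring=[], Z_3=0
gen 3: Z_3=0, draws=[], offspring=[], Z_4=0


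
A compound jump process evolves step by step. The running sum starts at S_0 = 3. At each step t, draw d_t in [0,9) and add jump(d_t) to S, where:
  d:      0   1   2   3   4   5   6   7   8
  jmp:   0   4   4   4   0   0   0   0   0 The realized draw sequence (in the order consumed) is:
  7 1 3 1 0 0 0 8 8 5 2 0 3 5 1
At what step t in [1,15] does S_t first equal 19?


t=0: S=3, d=7, jump=0, S_1=3
t=1: S=3, d=1, jump=4, S_2=7
t=2: S=7, d=3, jump=4, S_3=11
t=3: S=11, d=1, jump=4, S_4=15
t=4: S=15, d=0, jump=0, S_5=15
t=5: S=15, d=0, jump=0, S_6=15
t=6: S=15, d=0, jump=0, S_7=15
t=7: S=15, d=8, jump=0, S_8=15
t=8: S=15, d=8, jump=0, S_9=15
t=9: S=15, d=5, jump=0, S_10=15
t=10: S=15, d=2, jump=4, S_11=19
t=11: S=19, d=0, jump=0, S_12=19
t=12: S=19, d=3, jump=4, S_13=23
t=13: S=23, d=5, jump=0, S_14=23
t=14: S=23, d=1, jump=4, S_15=27

11


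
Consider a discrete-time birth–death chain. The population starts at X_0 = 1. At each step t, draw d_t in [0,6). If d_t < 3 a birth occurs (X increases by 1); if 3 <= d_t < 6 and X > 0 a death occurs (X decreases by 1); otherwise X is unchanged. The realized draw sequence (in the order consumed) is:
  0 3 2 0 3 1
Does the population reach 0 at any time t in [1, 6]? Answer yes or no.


no

t=0: X=1, d=0 → birth, X_1=2
t=1: X=2, d=3 → death, X_2=1
t=2: X=1, d=2 → birth, X_3=2
t=3: X=2, d=0 → birth, X_4=3
t=4: X=3, d=3 → death, X_5=2
t=5: X=2, d=1 → birth, X_6=3


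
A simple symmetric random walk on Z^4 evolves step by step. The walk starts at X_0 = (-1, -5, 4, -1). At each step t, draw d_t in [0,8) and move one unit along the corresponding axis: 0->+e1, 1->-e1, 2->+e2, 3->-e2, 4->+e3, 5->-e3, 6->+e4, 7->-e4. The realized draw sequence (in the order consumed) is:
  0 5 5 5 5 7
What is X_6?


(0, -5, 0, -2)

t=0: X=(-1, -5, 4, -1), d=0 → +e1, X_1=(0, -5, 4, -1)
t=1: X=(0, -5, 4, -1), d=5 → -e3, X_2=(0, -5, 3, -1)
t=2: X=(0, -5, 3, -1), d=5 → -e3, X_3=(0, -5, 2, -1)
t=3: X=(0, -5, 2, -1), d=5 → -e3, X_4=(0, -5, 1, -1)
t=4: X=(0, -5, 1, -1), d=5 → -e3, X_5=(0, -5, 0, -1)
t=5: X=(0, -5, 0, -1), d=7 → -e4, X_6=(0, -5, 0, -2)


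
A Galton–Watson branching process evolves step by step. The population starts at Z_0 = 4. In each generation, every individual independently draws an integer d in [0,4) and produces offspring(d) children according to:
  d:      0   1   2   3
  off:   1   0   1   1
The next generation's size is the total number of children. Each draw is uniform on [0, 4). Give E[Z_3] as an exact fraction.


Outcome values over d=0..3: [1, 0, 1, 1]
Σy = 3, Σy² = 3, M = 4
μ = 3/4 = 3/4,  σ² = 3/4 − (3/4)² = 3/16
E[Z_0] = 4
E[Z_1] = 3/4·E[Z_0] = 3
E[Z_2] = 3/4·E[Z_1] = 9/4
E[Z_3] = 3/4·E[Z_2] = 27/16

27/16


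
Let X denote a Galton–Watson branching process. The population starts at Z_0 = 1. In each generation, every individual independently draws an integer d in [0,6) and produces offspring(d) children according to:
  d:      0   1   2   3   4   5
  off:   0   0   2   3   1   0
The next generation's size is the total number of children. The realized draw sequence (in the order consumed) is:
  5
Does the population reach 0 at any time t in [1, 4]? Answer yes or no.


gen 0: Z_0=1, draws=[5], offspring=[0], Z_1=0
gen 1: Z_1=0, draws=[], offspring=[], Z_2=0
gen 2: Z_2=0, draws=[], offspring=[], Z_3=0
gen 3: Z_3=0, draws=[], offspring=[], Z_4=0

yes


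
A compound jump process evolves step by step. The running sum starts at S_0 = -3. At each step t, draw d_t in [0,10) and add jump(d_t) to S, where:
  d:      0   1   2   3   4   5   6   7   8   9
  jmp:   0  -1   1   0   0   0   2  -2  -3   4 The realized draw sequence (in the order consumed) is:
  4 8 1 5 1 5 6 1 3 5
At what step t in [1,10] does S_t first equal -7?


t=0: S=-3, d=4, jump=0, S_1=-3
t=1: S=-3, d=8, jump=-3, S_2=-6
t=2: S=-6, d=1, jump=-1, S_3=-7
t=3: S=-7, d=5, jump=0, S_4=-7
t=4: S=-7, d=1, jump=-1, S_5=-8
t=5: S=-8, d=5, jump=0, S_6=-8
t=6: S=-8, d=6, jump=2, S_7=-6
t=7: S=-6, d=1, jump=-1, S_8=-7
t=8: S=-7, d=3, jump=0, S_9=-7
t=9: S=-7, d=5, jump=0, S_10=-7

3


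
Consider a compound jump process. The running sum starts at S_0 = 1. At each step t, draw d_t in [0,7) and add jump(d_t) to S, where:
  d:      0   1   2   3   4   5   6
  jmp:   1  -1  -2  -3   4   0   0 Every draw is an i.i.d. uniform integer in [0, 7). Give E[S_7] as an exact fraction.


Outcome values over d=0..6: [1, -1, -2, -3, 4, 0, 0]
Σy = -1, Σy² = 31, M = 7
μ = -1/7 = -1/7,  σ² = 31/7 − (-1/7)² = 216/49
E[S_7] = 1 + 7·(-1/7) = 0

0


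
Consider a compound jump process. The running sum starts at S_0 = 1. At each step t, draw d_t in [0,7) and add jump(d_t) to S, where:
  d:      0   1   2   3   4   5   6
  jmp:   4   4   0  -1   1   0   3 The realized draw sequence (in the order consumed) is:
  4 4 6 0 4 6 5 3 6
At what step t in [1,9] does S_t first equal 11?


t=0: S=1, d=4, jump=1, S_1=2
t=1: S=2, d=4, jump=1, S_2=3
t=2: S=3, d=6, jump=3, S_3=6
t=3: S=6, d=0, jump=4, S_4=10
t=4: S=10, d=4, jump=1, S_5=11
t=5: S=11, d=6, jump=3, S_6=14
t=6: S=14, d=5, jump=0, S_7=14
t=7: S=14, d=3, jump=-1, S_8=13
t=8: S=13, d=6, jump=3, S_9=16

5


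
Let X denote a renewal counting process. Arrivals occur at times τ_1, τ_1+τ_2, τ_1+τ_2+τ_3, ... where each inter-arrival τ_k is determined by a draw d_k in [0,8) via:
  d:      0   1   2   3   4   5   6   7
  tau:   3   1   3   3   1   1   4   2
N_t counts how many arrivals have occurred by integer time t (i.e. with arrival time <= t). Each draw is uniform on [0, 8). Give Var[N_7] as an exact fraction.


3887394065207/4398046511104

Inter-arrival values over d=0..7: [3, 1, 3, 3, 1, 1, 4, 2]
Each d has probability 1/8, so the pmf of τ is: f(1) = 3/8, f(2) = 1/8, f(3) = 3/8, f(4) = 1/8
Let p_n(j) = P(N_n = j), with p_0 = [1]. Condition on τ_1: p_n(0) = P(τ > n), and for j >= 1, p_n(j) = Σ_{k<=n} f(k)·p_{n−k}(j−1)
p_1 = [5/8, 3/8]  (j = 0..1)
p_2 = [1/2, 23/64, 9/64]  (j = 0..2)
p_3 = [1/8, 41/64, 93/512, 27/512]  (j = 0..3)
p_4 = [0, 15/32, 109/256, 351/4096, 81/4096]  (j = 0..4)
p_5 = [0, 9/32, 7/16, 963/4096, 1269/32768, 243/32768]  (j = 0..5)
p_6 = [0, 7/64, 115/256, 1241/4096, 243/2048, 4455/262144, 729/262144]  (j = 0..6)
p_7 = [0, 1/64, 85/256, 1661/4096, 5955/32768, 14877/262144, 15309/2097152, 2187/2097152]  (j = 0..7)
E[N_7] = Σ j·p_7(j) = 6203427/2097152;  E[N_7²] = Σ j²·p_7(j) = 20203543/2097152
Var[N_7] = 20203543/2097152 − (6203427/2097152)² = 3887394065207/4398046511104


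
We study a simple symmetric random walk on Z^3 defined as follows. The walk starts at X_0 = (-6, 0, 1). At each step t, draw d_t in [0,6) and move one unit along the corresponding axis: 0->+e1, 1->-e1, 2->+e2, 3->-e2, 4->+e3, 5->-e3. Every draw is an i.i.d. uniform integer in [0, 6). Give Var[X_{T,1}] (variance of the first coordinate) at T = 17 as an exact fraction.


Outcome values over d=0..5: [1, -1, 0, 0, 0, 0]
Σy = 0, Σy² = 2, M = 6
μ = 0/6 = 0,  σ² = 2/6 − (0)² = 1/3
Independent increments: Var[X_17] = 17·σ² = 17·(1/3) = 17/3

17/3


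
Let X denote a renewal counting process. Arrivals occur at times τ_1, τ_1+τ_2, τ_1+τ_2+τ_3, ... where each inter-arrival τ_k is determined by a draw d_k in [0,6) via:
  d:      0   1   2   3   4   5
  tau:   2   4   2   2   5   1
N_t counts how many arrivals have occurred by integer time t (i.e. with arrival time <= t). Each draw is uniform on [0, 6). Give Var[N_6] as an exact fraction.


1624023239/2176782336

Inter-arrival values over d=0..5: [2, 4, 2, 2, 5, 1]
Each d has probability 1/6, so the pmf of τ is: f(1) = 1/6, f(2) = 1/2, f(4) = 1/6, f(5) = 1/6
Let p_n(j) = P(N_n = j), with p_0 = [1]. Condition on τ_1: p_n(0) = P(τ > n), and for j >= 1, p_n(j) = Σ_{k<=n} f(k)·p_{n−k}(j−1)
p_1 = [5/6, 1/6]  (j = 0..1)
p_2 = [1/3, 23/36, 1/36]  (j = 0..2)
p_3 = [1/3, 17/36, 41/216, 1/216]  (j = 0..3)
p_4 = [1/6, 7/18, 43/108, 59/1296, 1/1296]  (j = 0..4)
p_5 = [0, 1/2, 71/216, 209/1296, 77/7776, 1/7776]  (j = 0..5)
p_6 = [0, 5/18, 89/216, 335/1296, 193/3888, 95/46656, 1/46656]  (j = 0..6)
E[N_6] = Σ j·p_6(j) = 97333/46656;  E[N_6²] = Σ j²·p_6(j) = 237863/46656
Var[N_6] = 237863/46656 − (97333/46656)² = 1624023239/2176782336


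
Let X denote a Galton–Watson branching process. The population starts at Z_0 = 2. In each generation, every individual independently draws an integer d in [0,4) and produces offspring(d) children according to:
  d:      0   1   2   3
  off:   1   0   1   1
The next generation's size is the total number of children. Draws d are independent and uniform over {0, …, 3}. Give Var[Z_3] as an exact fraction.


999/2048

Outcome values over d=0..3: [1, 0, 1, 1]
Σy = 3, Σy² = 3, M = 4
μ = 3/4 = 3/4,  σ² = 3/4 − (3/4)² = 3/16
V_0 = 0, E_0 = 2
V_1 = 3/16·E_0 + (3/4)²·V_0 = 3/8;  E_1 = 3/2
V_2 = 3/16·E_1 + (3/4)²·V_1 = 63/128;  E_2 = 9/8
V_3 = 3/16·E_2 + (3/4)²·V_2 = 999/2048;  E_3 = 27/32


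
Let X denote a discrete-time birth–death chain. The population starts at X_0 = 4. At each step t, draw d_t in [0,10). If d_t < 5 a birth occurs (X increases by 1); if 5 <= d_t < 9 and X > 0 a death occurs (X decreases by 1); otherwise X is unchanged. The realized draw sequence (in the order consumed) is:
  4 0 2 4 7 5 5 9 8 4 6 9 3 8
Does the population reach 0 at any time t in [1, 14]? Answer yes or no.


no

t=0: X=4, d=4 → birth, X_1=5
t=1: X=5, d=0 → birth, X_2=6
t=2: X=6, d=2 → birth, X_3=7
t=3: X=7, d=4 → birth, X_4=8
t=4: X=8, d=7 → death, X_5=7
t=5: X=7, d=5 → death, X_6=6
t=6: X=6, d=5 → death, X_7=5
t=7: X=5, d=9 → hold, X_8=5
t=8: X=5, d=8 → death, X_9=4
t=9: X=4, d=4 → birth, X_10=5
t=10: X=5, d=6 → death, X_11=4
t=11: X=4, d=9 → hold, X_12=4
t=12: X=4, d=3 → birth, X_13=5
t=13: X=5, d=8 → death, X_14=4


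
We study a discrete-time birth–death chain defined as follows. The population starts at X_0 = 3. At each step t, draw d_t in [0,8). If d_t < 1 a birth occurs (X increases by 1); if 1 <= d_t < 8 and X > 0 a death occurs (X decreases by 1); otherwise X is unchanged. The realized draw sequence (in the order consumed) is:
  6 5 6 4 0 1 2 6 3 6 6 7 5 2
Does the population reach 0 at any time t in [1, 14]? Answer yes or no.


yes

t=0: X=3, d=6 → death, X_1=2
t=1: X=2, d=5 → death, X_2=1
t=2: X=1, d=6 → death, X_3=0
t=3: X=0, d=4 → hold, X_4=0
t=4: X=0, d=0 → birth, X_5=1
t=5: X=1, d=1 → death, X_6=0
t=6: X=0, d=2 → hold, X_7=0
t=7: X=0, d=6 → hold, X_8=0
t=8: X=0, d=3 → hold, X_9=0
t=9: X=0, d=6 → hold, X_10=0
t=10: X=0, d=6 → hold, X_11=0
t=11: X=0, d=7 → hold, X_12=0
t=12: X=0, d=5 → hold, X_13=0
t=13: X=0, d=2 → hold, X_14=0


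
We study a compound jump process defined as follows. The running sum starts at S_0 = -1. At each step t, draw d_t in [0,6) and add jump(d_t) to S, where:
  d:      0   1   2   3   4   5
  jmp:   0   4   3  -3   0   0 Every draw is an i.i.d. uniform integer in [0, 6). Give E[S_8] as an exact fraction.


Outcome values over d=0..5: [0, 4, 3, -3, 0, 0]
Σy = 4, Σy² = 34, M = 6
μ = 4/6 = 2/3,  σ² = 34/6 − (2/3)² = 47/9
E[S_8] = -1 + 8·(2/3) = 13/3

13/3


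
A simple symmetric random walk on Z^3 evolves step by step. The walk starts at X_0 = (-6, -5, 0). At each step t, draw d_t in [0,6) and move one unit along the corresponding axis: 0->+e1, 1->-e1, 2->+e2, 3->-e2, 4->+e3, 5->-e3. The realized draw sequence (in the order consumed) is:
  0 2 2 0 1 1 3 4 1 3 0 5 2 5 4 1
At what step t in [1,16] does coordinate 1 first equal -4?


t=0: X=(-6, -5, 0), d=0 → +e1, X_1=(-5, -5, 0)
t=1: X=(-5, -5, 0), d=2 → +e2, X_2=(-5, -4, 0)
t=2: X=(-5, -4, 0), d=2 → +e2, X_3=(-5, -3, 0)
t=3: X=(-5, -3, 0), d=0 → +e1, X_4=(-4, -3, 0)
t=4: X=(-4, -3, 0), d=1 → -e1, X_5=(-5, -3, 0)
t=5: X=(-5, -3, 0), d=1 → -e1, X_6=(-6, -3, 0)
t=6: X=(-6, -3, 0), d=3 → -e2, X_7=(-6, -4, 0)
t=7: X=(-6, -4, 0), d=4 → +e3, X_8=(-6, -4, 1)
t=8: X=(-6, -4, 1), d=1 → -e1, X_9=(-7, -4, 1)
t=9: X=(-7, -4, 1), d=3 → -e2, X_10=(-7, -5, 1)
t=10: X=(-7, -5, 1), d=0 → +e1, X_11=(-6, -5, 1)
t=11: X=(-6, -5, 1), d=5 → -e3, X_12=(-6, -5, 0)
t=12: X=(-6, -5, 0), d=2 → +e2, X_13=(-6, -4, 0)
t=13: X=(-6, -4, 0), d=5 → -e3, X_14=(-6, -4, -1)
t=14: X=(-6, -4, -1), d=4 → +e3, X_15=(-6, -4, 0)
t=15: X=(-6, -4, 0), d=1 → -e1, X_16=(-7, -4, 0)

4


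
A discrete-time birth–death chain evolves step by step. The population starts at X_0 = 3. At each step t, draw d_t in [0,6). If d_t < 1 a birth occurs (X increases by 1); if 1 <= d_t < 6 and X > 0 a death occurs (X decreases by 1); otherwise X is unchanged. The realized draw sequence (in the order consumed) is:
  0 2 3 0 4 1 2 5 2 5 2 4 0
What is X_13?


t=0: X=3, d=0 → birth, X_1=4
t=1: X=4, d=2 → death, X_2=3
t=2: X=3, d=3 → death, X_3=2
t=3: X=2, d=0 → birth, X_4=3
t=4: X=3, d=4 → death, X_5=2
t=5: X=2, d=1 → death, X_6=1
t=6: X=1, d=2 → death, X_7=0
t=7: X=0, d=5 → hold, X_8=0
t=8: X=0, d=2 → hold, X_9=0
t=9: X=0, d=5 → hold, X_10=0
t=10: X=0, d=2 → hold, X_11=0
t=11: X=0, d=4 → hold, X_12=0
t=12: X=0, d=0 → birth, X_13=1

1


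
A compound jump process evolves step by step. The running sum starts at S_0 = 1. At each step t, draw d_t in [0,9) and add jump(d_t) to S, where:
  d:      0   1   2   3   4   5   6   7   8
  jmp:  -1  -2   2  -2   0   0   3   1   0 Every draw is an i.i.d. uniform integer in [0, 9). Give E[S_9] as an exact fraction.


Outcome values over d=0..8: [-1, -2, 2, -2, 0, 0, 3, 1, 0]
Σy = 1, Σy² = 23, M = 9
μ = 1/9 = 1/9,  σ² = 23/9 − (1/9)² = 206/81
E[S_9] = 1 + 9·(1/9) = 2

2


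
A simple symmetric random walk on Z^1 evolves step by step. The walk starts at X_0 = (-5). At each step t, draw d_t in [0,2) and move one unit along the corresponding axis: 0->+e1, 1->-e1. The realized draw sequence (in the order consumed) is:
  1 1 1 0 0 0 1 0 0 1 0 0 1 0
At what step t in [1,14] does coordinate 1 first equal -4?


9

t=0: X=(-5), d=1 → -e1, X_1=(-6)
t=1: X=(-6), d=1 → -e1, X_2=(-7)
t=2: X=(-7), d=1 → -e1, X_3=(-8)
t=3: X=(-8), d=0 → +e1, X_4=(-7)
t=4: X=(-7), d=0 → +e1, X_5=(-6)
t=5: X=(-6), d=0 → +e1, X_6=(-5)
t=6: X=(-5), d=1 → -e1, X_7=(-6)
t=7: X=(-6), d=0 → +e1, X_8=(-5)
t=8: X=(-5), d=0 → +e1, X_9=(-4)
t=9: X=(-4), d=1 → -e1, X_10=(-5)
t=10: X=(-5), d=0 → +e1, X_11=(-4)
t=11: X=(-4), d=0 → +e1, X_12=(-3)
t=12: X=(-3), d=1 → -e1, X_13=(-4)
t=13: X=(-4), d=0 → +e1, X_14=(-3)


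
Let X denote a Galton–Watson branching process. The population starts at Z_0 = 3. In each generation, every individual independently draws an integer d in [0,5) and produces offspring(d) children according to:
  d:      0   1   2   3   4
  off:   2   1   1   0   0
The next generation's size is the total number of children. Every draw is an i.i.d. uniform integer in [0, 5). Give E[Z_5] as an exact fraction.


3072/3125

Outcome values over d=0..4: [2, 1, 1, 0, 0]
Σy = 4, Σy² = 6, M = 5
μ = 4/5 = 4/5,  σ² = 6/5 − (4/5)² = 14/25
E[Z_0] = 3
E[Z_1] = 4/5·E[Z_0] = 12/5
E[Z_2] = 4/5·E[Z_1] = 48/25
E[Z_3] = 4/5·E[Z_2] = 192/125
E[Z_4] = 4/5·E[Z_3] = 768/625
E[Z_5] = 4/5·E[Z_4] = 3072/3125


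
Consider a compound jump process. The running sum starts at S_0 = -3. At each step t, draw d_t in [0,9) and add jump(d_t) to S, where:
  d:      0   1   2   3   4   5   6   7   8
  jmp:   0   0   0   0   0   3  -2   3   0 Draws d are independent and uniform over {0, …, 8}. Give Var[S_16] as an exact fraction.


Outcome values over d=0..8: [0, 0, 0, 0, 0, 3, -2, 3, 0]
Σy = 4, Σy² = 22, M = 9
μ = 4/9 = 4/9,  σ² = 22/9 − (4/9)² = 182/81
Independent increments: Var[S_16] = 16·σ² = 16·(182/81) = 2912/81

2912/81


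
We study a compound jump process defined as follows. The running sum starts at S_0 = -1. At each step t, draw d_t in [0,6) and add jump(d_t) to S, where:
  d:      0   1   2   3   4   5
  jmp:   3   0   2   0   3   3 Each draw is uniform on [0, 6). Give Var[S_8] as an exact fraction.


Outcome values over d=0..5: [3, 0, 2, 0, 3, 3]
Σy = 11, Σy² = 31, M = 6
μ = 11/6 = 11/6,  σ² = 31/6 − (11/6)² = 65/36
Independent increments: Var[S_8] = 8·σ² = 8·(65/36) = 130/9

130/9


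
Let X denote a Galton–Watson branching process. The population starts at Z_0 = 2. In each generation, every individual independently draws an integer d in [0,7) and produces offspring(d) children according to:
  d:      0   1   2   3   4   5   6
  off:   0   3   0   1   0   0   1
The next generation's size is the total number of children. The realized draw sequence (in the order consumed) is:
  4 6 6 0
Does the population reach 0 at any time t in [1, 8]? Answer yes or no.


gen 0: Z_0=2, draws=[4, 6], offspring=[0, 1], Z_1=1
gen 1: Z_1=1, draws=[6], offspring=[1], Z_2=1
gen 2: Z_2=1, draws=[0], offspring=[0], Z_3=0
gen 3: Z_3=0, draws=[], offspring=[], Z_4=0
gen 4: Z_4=0, draws=[], offspring=[], Z_5=0
gen 5: Z_5=0, draws=[], offspring=[], Z_6=0
gen 6: Z_6=0, draws=[], offspring=[], Z_7=0
gen 7: Z_7=0, draws=[], offspring=[], Z_8=0

yes


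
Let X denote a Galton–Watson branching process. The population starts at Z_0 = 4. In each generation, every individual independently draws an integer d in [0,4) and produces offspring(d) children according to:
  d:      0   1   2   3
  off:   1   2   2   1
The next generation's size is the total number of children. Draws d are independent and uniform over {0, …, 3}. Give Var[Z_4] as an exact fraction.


Outcome values over d=0..3: [1, 2, 2, 1]
Σy = 6, Σy² = 10, M = 4
μ = 6/4 = 3/2,  σ² = 10/4 − (3/2)² = 1/4
V_0 = 0, E_0 = 4
V_1 = 1/4·E_0 + (3/2)²·V_0 = 1;  E_1 = 6
V_2 = 1/4·E_1 + (3/2)²·V_1 = 15/4;  E_2 = 9
V_3 = 1/4·E_2 + (3/2)²·V_2 = 171/16;  E_3 = 27/2
V_4 = 1/4·E_3 + (3/2)²·V_3 = 1755/64;  E_4 = 81/4

1755/64


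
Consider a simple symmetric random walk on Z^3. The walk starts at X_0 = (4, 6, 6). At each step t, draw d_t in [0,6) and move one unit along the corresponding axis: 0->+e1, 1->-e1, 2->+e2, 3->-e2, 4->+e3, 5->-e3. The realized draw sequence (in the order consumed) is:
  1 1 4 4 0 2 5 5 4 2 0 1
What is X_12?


(3, 8, 7)

t=0: X=(4, 6, 6), d=1 → -e1, X_1=(3, 6, 6)
t=1: X=(3, 6, 6), d=1 → -e1, X_2=(2, 6, 6)
t=2: X=(2, 6, 6), d=4 → +e3, X_3=(2, 6, 7)
t=3: X=(2, 6, 7), d=4 → +e3, X_4=(2, 6, 8)
t=4: X=(2, 6, 8), d=0 → +e1, X_5=(3, 6, 8)
t=5: X=(3, 6, 8), d=2 → +e2, X_6=(3, 7, 8)
t=6: X=(3, 7, 8), d=5 → -e3, X_7=(3, 7, 7)
t=7: X=(3, 7, 7), d=5 → -e3, X_8=(3, 7, 6)
t=8: X=(3, 7, 6), d=4 → +e3, X_9=(3, 7, 7)
t=9: X=(3, 7, 7), d=2 → +e2, X_10=(3, 8, 7)
t=10: X=(3, 8, 7), d=0 → +e1, X_11=(4, 8, 7)
t=11: X=(4, 8, 7), d=1 → -e1, X_12=(3, 8, 7)


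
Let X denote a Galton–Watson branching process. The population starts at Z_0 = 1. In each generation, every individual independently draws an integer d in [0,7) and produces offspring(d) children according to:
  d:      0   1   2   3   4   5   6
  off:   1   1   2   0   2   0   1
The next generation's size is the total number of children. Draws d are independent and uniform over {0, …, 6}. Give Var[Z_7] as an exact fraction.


4

Outcome values over d=0..6: [1, 1, 2, 0, 2, 0, 1]
Σy = 7, Σy² = 11, M = 7
μ = 7/7 = 1,  σ² = 11/7 − (1)² = 4/7
V_0 = 0, E_0 = 1
V_1 = 4/7·E_0 + (1)²·V_0 = 4/7;  E_1 = 1
V_2 = 4/7·E_1 + (1)²·V_1 = 8/7;  E_2 = 1
V_3 = 4/7·E_2 + (1)²·V_2 = 12/7;  E_3 = 1
V_4 = 4/7·E_3 + (1)²·V_3 = 16/7;  E_4 = 1
V_5 = 4/7·E_4 + (1)²·V_4 = 20/7;  E_5 = 1
V_6 = 4/7·E_5 + (1)²·V_5 = 24/7;  E_6 = 1
V_7 = 4/7·E_6 + (1)²·V_6 = 4;  E_7 = 1


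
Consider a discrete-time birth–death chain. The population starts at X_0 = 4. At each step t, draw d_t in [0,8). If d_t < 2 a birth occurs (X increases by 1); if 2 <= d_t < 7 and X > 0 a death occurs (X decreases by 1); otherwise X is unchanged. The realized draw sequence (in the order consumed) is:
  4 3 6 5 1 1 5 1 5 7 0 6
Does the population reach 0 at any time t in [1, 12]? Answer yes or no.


t=0: X=4, d=4 → death, X_1=3
t=1: X=3, d=3 → death, X_2=2
t=2: X=2, d=6 → death, X_3=1
t=3: X=1, d=5 → death, X_4=0
t=4: X=0, d=1 → birth, X_5=1
t=5: X=1, d=1 → birth, X_6=2
t=6: X=2, d=5 → death, X_7=1
t=7: X=1, d=1 → birth, X_8=2
t=8: X=2, d=5 → death, X_9=1
t=9: X=1, d=7 → hold, X_10=1
t=10: X=1, d=0 → birth, X_11=2
t=11: X=2, d=6 → death, X_12=1

yes


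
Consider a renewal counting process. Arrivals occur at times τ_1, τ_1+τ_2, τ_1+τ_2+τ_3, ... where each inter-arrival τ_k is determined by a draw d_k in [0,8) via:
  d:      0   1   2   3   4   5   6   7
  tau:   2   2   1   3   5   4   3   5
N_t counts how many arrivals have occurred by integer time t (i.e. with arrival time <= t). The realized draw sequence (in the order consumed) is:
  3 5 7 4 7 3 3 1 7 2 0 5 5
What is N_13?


3

draw d_1=3: τ_1=3, arrival time A_1=3
draw d_2=5: τ_2=4, arrival time A_2=7
draw d_3=7: τ_3=5, arrival time A_3=12
draw d_4=4: τ_4=5, arrival time A_4=17
draw d_5=7: τ_5=5, arrival time A_5=22
draw d_6=3: τ_6=3, arrival time A_6=25
draw d_7=3: τ_7=3, arrival time A_7=28
draw d_8=1: τ_8=2, arrival time A_8=30
draw d_9=7: τ_9=5, arrival time A_9=35
draw d_10=2: τ_10=1, arrival time A_10=36
draw d_11=0: τ_11=2, arrival time A_11=38
draw d_12=5: τ_12=4, arrival time A_12=42
draw d_13=5: τ_13=4, arrival time A_13=46
N_t over t=0..13: 0:0 1:0 2:0 3:1 4:1 5:1 6:1 7:2 8:2 9:2 10:2 11:2 12:3 13:3
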